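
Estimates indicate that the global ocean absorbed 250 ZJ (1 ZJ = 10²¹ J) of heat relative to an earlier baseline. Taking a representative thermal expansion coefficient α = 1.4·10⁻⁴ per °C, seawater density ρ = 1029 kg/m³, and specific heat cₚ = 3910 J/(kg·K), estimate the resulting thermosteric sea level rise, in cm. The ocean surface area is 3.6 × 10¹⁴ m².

Per unit area: Q = 250×10²¹ / (3.6×10¹⁴) ≈ 6.944×10⁸ J/m²
Δh = αQ/(ρcₚ) = 1.4×10⁻⁴ × 6.944×10⁸ / (1029 × 3910) ≈ 0.024163 m

2.42 cm of thermosteric rise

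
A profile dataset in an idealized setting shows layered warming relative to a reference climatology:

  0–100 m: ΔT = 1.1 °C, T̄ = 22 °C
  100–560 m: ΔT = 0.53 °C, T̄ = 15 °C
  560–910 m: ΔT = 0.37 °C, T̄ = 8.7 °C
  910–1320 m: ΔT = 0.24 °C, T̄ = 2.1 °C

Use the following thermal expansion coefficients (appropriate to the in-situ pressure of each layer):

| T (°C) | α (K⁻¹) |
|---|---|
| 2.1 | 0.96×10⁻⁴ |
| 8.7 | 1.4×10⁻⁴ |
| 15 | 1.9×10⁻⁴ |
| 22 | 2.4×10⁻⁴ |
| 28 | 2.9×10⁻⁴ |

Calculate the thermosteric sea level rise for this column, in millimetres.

100 mm

Layer 1 at 22 °C → α = 2.4×10⁻⁴ K⁻¹
Layer 2 at 15 °C → α = 1.9×10⁻⁴ K⁻¹
Layer 3 at 8.7 °C → α = 1.4×10⁻⁴ K⁻¹
Layer 4 at 2.1 °C → α = 0.96×10⁻⁴ K⁻¹
0–100 m: 2.4×10⁻⁴ × 100 × 1.1 = 0.02640 m
100–560 m: 0.53 × 1.9×10⁻⁴ × 460 = 0.046322 m
560–910 m: 1.4×10⁻⁴ × 350 × 0.37 = 0.01813 m
410 × 0.24 × 0.96×10⁻⁴ = 0.0094464 m
Δh = 0.02640 + 0.046322 + 0.01813 + 0.0094464 = 0.1002984 m ≈ 100 mm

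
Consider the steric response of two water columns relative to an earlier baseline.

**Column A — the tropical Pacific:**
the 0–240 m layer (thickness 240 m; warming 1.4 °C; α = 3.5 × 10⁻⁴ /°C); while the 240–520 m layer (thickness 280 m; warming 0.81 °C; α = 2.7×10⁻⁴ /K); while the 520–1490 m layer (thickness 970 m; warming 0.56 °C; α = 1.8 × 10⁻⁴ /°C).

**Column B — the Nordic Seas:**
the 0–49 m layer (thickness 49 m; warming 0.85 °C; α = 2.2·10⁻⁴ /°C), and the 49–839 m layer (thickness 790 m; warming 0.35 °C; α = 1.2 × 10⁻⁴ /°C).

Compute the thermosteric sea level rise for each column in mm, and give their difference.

A 1.4 × 240 × 3.5×10⁻⁴ = 0.11760 m
A 240–520 m: 0.81 × 280 × 2.7×10⁻⁴ = 0.061236 m
A 0.56 × 1.8×10⁻⁴ × 970 = 0.097776 m
A total: 0.276612 m
B 2.2×10⁻⁴ × 0.85 × 49 = 0.009163 m
B Layer 2: 1.2×10⁻⁴ × 790 × 0.35 = 0.03318 m
B total: 0.042343 m
Difference: 0.276612 − 0.042343 = 0.234269 m

Δh_A ≈ 280 mm, Δh_B ≈ 42 mm; difference ≈ 230 mm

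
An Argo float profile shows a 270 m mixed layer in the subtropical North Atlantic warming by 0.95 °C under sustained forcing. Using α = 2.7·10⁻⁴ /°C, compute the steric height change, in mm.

Δh = αΔT·H = 2.7×10⁻⁴ × 0.95 × 270 = 0.069255 m

69.3 mm of thermosteric rise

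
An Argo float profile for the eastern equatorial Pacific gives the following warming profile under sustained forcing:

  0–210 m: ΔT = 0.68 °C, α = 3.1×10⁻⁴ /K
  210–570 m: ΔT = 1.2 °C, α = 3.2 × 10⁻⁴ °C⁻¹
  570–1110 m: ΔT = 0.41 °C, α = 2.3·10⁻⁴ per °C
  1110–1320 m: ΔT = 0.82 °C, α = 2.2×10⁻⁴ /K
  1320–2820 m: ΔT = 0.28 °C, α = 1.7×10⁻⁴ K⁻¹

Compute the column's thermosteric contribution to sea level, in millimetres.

0–210 m: 210 × 3.1×10⁻⁴ × 0.68 = 0.044268 m
210–570 m: 3.2×10⁻⁴ × 1.2 × 360 = 0.13824 m
540 × 2.3×10⁻⁴ × 0.41 = 0.050922 m
Layer 4: 2.2×10⁻⁴ × 0.82 × 210 = 0.037884 m
Layer 5: 0.28 × 1.7×10⁻⁴ × 1500 = 0.07140 m
Δh = 0.044268 + 0.13824 + 0.050922 + 0.037884 + 0.07140 = 0.342714 m

about 340 mm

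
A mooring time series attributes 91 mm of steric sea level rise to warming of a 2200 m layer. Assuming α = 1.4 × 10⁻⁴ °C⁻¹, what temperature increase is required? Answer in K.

ΔT = Δh/(αH) = 0.091 / (1.4×10⁻⁴ × 2200) ≈ 0.2955 K

ΔT ≈ 0.30 K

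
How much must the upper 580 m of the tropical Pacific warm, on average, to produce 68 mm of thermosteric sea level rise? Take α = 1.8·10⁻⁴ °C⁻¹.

ΔT = Δh/(αH) = 0.068 / (1.8×10⁻⁴ × 580) ≈ 0.6513 K

0.651 K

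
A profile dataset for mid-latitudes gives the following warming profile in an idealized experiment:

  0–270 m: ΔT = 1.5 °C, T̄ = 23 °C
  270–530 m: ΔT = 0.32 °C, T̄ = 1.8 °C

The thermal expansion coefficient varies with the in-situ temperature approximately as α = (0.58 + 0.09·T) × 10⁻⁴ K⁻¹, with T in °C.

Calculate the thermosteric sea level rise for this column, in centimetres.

Layer 1: α = (0.58 + 0.09×23)×10⁻⁴ = 2.65×10⁻⁴ K⁻¹
Layer 2: α = (0.58 + 0.09×1.8)×10⁻⁴ = 0.742×10⁻⁴ K⁻¹
Layer 1: 1.5 × 2.65×10⁻⁴ × 270 = 0.107325 m
Layer 2: 0.742×10⁻⁴ × 260 × 0.32 = 0.00617344 m
Δh = 0.107325 + 0.00617344 = 0.11349844 m ≈ 11.3 cm

Δh = 11.3 cm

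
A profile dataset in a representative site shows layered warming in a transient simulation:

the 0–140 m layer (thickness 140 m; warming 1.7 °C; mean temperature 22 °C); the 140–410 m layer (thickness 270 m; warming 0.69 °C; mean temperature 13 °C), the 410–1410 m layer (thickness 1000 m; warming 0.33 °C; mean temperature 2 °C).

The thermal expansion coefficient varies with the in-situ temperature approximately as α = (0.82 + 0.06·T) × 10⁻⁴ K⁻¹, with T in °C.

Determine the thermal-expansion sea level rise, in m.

0.112 m of thermosteric rise

Layer 1: α = (0.82 + 0.06×22)×10⁻⁴ = 2.14×10⁻⁴ K⁻¹
Layer 2: α = (0.82 + 0.06×13)×10⁻⁴ = 1.6×10⁻⁴ K⁻¹
Layer 3: α = (0.82 + 0.06×2)×10⁻⁴ = 0.94×10⁻⁴ K⁻¹
0–140 m: 2.14×10⁻⁴ × 140 × 1.7 = 0.050932 m
270 × 0.69 × 1.6×10⁻⁴ = 0.029808 m
0.33 × 1000 × 0.94×10⁻⁴ = 0.03102 m
Δh = 0.050932 + 0.029808 + 0.03102 = 0.11176 m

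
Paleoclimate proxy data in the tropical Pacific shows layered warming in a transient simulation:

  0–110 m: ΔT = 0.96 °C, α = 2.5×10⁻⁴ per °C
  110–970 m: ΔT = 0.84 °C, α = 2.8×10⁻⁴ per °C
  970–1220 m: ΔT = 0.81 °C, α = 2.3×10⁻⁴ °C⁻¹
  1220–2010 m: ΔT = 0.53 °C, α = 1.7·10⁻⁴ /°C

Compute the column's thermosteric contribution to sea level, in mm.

0–110 m: 0.96 × 110 × 2.5×10⁻⁴ = 0.02640 m
Layer 2: 0.84 × 2.8×10⁻⁴ × 860 = 0.202272 m
250 × 2.3×10⁻⁴ × 0.81 = 0.046575 m
1.7×10⁻⁴ × 790 × 0.53 = 0.071179 m
Δh = 0.02640 + 0.202272 + 0.046575 + 0.071179 = 0.346426 m

346 mm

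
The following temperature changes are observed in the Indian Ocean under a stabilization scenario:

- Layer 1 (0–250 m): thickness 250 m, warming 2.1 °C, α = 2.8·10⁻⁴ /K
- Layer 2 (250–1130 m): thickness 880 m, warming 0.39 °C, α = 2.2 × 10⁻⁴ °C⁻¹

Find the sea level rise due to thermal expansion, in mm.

0–250 m: 250 × 2.8×10⁻⁴ × 2.1 = 0.14700 m
2.2×10⁻⁴ × 0.39 × 880 = 0.075504 m
Δh = 0.14700 + 0.075504 = 0.222504 m ≈ 223 mm

223 mm of thermosteric rise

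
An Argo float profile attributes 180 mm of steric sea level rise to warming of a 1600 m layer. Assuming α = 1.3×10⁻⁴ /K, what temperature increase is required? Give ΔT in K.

ΔT ≈ 0.865 K

ΔT = Δh/(αH) = 0.18 / (1.3×10⁻⁴ × 1600) ≈ 0.8654 K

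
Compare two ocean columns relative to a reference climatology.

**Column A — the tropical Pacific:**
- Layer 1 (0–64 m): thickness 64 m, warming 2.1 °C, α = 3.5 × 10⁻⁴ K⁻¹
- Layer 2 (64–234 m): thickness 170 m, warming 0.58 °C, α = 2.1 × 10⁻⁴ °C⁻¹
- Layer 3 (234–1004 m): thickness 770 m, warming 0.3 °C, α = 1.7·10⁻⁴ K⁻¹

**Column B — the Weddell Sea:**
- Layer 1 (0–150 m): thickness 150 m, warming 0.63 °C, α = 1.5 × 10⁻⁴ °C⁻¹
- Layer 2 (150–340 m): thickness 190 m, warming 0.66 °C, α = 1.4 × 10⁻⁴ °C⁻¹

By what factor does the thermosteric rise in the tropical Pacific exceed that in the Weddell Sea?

≈ 3.4×

A 0–64 m: 2.1 × 64 × 3.5×10⁻⁴ = 0.04704 m
A 0.58 × 2.1×10⁻⁴ × 170 = 0.020706 m
A 0.3 × 1.7×10⁻⁴ × 770 = 0.03927 m
A total: 0.107016 m
B Layer 1: 150 × 0.63 × 1.5×10⁻⁴ = 0.014175 m
B 1.4×10⁻⁴ × 0.66 × 190 = 0.017556 m
B total: 0.031731 m
Ratio: 0.107016 / 0.031731 ≈ 3.373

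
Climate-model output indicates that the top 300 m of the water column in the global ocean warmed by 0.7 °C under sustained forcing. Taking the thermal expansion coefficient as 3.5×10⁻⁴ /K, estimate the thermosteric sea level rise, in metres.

Δh ≈ 0.0735 m

Δh = αΔT·H = 3.5×10⁻⁴ × 0.7 × 300 = 0.07350 m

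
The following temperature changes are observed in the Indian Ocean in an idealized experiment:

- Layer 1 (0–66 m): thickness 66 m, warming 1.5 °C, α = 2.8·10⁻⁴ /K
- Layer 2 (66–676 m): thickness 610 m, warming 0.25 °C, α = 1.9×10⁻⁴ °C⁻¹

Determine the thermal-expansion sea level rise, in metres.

0.0567 m

66 × 1.5 × 2.8×10⁻⁴ = 0.02772 m
Layer 2: 610 × 0.25 × 1.9×10⁻⁴ = 0.028975 m
Δh = 0.02772 + 0.028975 = 0.056695 m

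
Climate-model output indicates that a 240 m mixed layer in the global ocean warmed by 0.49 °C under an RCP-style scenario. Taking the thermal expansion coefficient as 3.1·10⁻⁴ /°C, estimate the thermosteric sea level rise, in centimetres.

Δh = αΔT·H = 3.1×10⁻⁴ × 0.49 × 240 = 0.036456 m

about 3.65 cm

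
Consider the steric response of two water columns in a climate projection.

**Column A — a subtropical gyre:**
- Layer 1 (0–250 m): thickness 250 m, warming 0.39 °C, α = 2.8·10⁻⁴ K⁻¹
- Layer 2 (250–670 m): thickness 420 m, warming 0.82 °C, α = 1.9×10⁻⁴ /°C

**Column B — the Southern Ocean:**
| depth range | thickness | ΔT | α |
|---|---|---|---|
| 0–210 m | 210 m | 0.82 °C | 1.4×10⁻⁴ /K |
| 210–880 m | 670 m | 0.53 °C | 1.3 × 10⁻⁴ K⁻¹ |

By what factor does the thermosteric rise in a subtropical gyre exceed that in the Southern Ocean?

A 0–250 m: 0.39 × 2.8×10⁻⁴ × 250 = 0.02730 m
A 1.9×10⁻⁴ × 420 × 0.82 = 0.065436 m
A total: 0.092736 m
B 210 × 0.82 × 1.4×10⁻⁴ = 0.024108 m
B 210–880 m: 670 × 1.3×10⁻⁴ × 0.53 = 0.046163 m
B total: 0.070271 m
Ratio: 0.092736 / 0.070271 ≈ 1.320

≈ 1.3×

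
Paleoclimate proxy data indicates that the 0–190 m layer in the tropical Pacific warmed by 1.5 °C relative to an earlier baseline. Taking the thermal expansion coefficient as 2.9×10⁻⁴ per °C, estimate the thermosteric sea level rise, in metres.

Δh = αΔT·H = 2.9×10⁻⁴ × 1.5 × 190 = 0.08265 m

about 0.083 m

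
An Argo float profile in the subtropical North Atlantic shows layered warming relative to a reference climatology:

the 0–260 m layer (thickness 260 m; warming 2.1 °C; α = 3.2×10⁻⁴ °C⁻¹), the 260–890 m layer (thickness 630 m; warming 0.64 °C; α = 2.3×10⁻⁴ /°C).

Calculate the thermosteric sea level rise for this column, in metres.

Layer 1: 3.2×10⁻⁴ × 260 × 2.1 = 0.17472 m
0.64 × 2.3×10⁻⁴ × 630 = 0.092736 m
Δh = 0.17472 + 0.092736 = 0.267456 m

Δh ≈ 0.27 m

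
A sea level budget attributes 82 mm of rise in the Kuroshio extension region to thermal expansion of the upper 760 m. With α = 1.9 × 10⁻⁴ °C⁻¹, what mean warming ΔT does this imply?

about 0.568 °C

ΔT = Δh/(αH) = 0.082 / (1.9×10⁻⁴ × 760) ≈ 0.5679 °C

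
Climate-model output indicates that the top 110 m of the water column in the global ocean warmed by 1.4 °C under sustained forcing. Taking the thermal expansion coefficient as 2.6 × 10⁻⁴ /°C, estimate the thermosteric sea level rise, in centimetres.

Δh = αΔT·H = 2.6×10⁻⁴ × 1.4 × 110 = 0.04004 m

4.0 cm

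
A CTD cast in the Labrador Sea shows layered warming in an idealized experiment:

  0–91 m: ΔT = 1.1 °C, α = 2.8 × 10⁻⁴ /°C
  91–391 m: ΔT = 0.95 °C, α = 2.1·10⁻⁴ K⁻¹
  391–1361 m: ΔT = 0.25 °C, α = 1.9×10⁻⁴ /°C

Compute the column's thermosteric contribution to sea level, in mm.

134 mm

91 × 1.1 × 2.8×10⁻⁴ = 0.028028 m
0.95 × 300 × 2.1×10⁻⁴ = 0.05985 m
Layer 3: 1.9×10⁻⁴ × 0.25 × 970 = 0.046075 m
Δh = 0.028028 + 0.05985 + 0.046075 = 0.133953 m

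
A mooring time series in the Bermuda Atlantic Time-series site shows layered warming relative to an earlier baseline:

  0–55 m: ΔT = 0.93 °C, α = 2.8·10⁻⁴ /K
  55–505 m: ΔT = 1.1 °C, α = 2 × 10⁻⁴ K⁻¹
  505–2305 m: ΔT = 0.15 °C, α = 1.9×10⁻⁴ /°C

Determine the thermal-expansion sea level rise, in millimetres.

55 × 2.8×10⁻⁴ × 0.93 = 0.014322 m
55–505 m: 2×10⁻⁴ × 450 × 1.1 = 0.09900 m
505–2305 m: 1800 × 0.15 × 1.9×10⁻⁴ = 0.05130 m
Δh = 0.014322 + 0.09900 + 0.05130 = 0.164622 m ≈ 165 mm

Δh ≈ 165 mm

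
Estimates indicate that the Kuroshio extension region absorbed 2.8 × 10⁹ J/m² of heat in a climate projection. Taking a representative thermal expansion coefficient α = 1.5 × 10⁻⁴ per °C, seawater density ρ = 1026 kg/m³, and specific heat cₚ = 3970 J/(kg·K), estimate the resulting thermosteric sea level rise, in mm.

Δh = αQ/(ρcₚ) = 1.5×10⁻⁴ × 2.8×10⁹ / (1026 × 3970) ≈ 0.10311 m

Δh = 103 mm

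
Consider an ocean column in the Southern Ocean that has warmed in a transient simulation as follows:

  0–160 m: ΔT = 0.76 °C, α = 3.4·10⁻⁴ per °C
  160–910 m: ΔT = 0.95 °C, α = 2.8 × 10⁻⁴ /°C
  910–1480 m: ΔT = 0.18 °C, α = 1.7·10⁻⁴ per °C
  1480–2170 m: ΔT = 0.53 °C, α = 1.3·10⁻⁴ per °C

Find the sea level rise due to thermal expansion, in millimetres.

Layer 1: 0.76 × 160 × 3.4×10⁻⁴ = 0.041344 m
160–910 m: 0.95 × 2.8×10⁻⁴ × 750 = 0.19950 m
910–1480 m: 570 × 0.18 × 1.7×10⁻⁴ = 0.017442 m
Layer 4: 0.53 × 690 × 1.3×10⁻⁴ = 0.047541 m
Δh = 0.041344 + 0.19950 + 0.017442 + 0.047541 = 0.305827 m

306 mm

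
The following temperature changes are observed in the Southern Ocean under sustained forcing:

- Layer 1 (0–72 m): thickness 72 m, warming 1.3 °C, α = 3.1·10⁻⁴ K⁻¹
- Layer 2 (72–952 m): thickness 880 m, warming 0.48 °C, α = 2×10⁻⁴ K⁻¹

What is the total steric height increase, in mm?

0–72 m: 3.1×10⁻⁴ × 72 × 1.3 = 0.029016 m
Layer 2: 880 × 0.48 × 2×10⁻⁴ = 0.08448 m
Δh = 0.029016 + 0.08448 = 0.113496 m

113 mm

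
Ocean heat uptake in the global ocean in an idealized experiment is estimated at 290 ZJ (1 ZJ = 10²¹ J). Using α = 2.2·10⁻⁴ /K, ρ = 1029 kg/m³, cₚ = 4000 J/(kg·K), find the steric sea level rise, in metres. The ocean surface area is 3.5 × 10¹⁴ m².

Per unit area: Q = 290×10²¹ / (3.5×10¹⁴) ≈ 8.286×10⁸ J/m²
Δh = αQ/(ρcₚ) = 2.2×10⁻⁴ × 8.286×10⁸ / (1029 × 4000) ≈ 0.044289 m

0.0443 m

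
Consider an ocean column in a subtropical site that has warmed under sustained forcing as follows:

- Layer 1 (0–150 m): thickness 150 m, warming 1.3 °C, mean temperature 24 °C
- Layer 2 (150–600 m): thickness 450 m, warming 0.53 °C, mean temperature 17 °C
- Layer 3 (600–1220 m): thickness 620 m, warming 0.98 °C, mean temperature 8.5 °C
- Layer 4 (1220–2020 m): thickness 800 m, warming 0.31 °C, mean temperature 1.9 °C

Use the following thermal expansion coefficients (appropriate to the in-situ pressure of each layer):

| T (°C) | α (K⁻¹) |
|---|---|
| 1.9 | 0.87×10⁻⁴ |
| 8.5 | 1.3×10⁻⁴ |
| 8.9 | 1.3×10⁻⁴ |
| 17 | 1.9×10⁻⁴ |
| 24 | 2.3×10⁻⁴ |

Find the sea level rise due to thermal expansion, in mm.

Layer 1 at 24 °C → α = 2.3×10⁻⁴ K⁻¹
Layer 2 at 17 °C → α = 1.9×10⁻⁴ K⁻¹
Layer 3 at 8.5 °C → α = 1.3×10⁻⁴ K⁻¹
Layer 4 at 1.9 °C → α = 0.87×10⁻⁴ K⁻¹
150 × 1.3 × 2.3×10⁻⁴ = 0.04485 m
0.53 × 1.9×10⁻⁴ × 450 = 0.045315 m
1.3×10⁻⁴ × 620 × 0.98 = 0.078988 m
0.87×10⁻⁴ × 800 × 0.31 = 0.021576 m
Δh = 0.04485 + 0.045315 + 0.078988 + 0.021576 = 0.190729 m

191 mm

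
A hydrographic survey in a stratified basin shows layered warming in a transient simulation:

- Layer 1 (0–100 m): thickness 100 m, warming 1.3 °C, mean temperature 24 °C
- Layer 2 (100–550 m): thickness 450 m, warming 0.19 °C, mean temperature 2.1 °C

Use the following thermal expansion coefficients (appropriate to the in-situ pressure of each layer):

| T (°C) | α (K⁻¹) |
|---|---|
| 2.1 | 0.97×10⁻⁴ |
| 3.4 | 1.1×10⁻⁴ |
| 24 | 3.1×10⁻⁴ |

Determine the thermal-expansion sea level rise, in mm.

Layer 1 at 24 °C → α = 3.1×10⁻⁴ K⁻¹
Layer 2 at 2.1 °C → α = 0.97×10⁻⁴ K⁻¹
0–100 m: 1.3 × 3.1×10⁻⁴ × 100 = 0.04030 m
100–550 m: 0.97×10⁻⁴ × 450 × 0.19 = 0.0082935 m
Δh = 0.04030 + 0.0082935 = 0.0485935 m ≈ 49 mm

Δh = 49 mm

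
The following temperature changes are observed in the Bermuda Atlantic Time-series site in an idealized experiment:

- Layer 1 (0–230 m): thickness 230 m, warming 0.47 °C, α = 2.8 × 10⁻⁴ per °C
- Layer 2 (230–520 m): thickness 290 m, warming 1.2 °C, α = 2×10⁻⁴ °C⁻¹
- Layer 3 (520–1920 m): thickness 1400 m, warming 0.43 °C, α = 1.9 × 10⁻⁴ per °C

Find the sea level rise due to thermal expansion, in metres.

0–230 m: 230 × 2.8×10⁻⁴ × 0.47 = 0.030268 m
Layer 2: 290 × 1.2 × 2×10⁻⁴ = 0.06960 m
Layer 3: 1.9×10⁻⁴ × 1400 × 0.43 = 0.11438 m
Δh = 0.030268 + 0.06960 + 0.11438 = 0.214248 m

Δh ≈ 0.214 m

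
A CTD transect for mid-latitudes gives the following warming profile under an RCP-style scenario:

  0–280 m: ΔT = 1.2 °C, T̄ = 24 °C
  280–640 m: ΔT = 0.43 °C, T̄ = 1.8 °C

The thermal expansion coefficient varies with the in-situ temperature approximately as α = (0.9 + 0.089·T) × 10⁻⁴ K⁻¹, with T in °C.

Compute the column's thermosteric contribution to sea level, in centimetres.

12 cm

Layer 1: α = (0.9 + 0.089×24)×10⁻⁴ = 3.036×10⁻⁴ K⁻¹
Layer 2: α = (0.9 + 0.089×1.8)×10⁻⁴ = 1.0602×10⁻⁴ K⁻¹
Layer 1: 1.2 × 3.036×10⁻⁴ × 280 = 0.1020096 m
1.0602×10⁻⁴ × 0.43 × 360 = 0.016411896 m
Δh = 0.1020096 + 0.016411896 = 0.118421496 m ≈ 12 cm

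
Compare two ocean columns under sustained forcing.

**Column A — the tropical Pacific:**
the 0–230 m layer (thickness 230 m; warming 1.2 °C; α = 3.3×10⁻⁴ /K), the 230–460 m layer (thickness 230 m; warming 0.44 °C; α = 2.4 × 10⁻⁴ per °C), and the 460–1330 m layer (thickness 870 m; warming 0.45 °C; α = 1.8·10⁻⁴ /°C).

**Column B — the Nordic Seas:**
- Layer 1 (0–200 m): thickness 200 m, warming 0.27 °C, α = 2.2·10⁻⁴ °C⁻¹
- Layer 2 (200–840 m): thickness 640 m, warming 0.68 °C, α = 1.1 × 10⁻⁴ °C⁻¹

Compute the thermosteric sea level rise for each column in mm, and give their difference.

A 3.3×10⁻⁴ × 1.2 × 230 = 0.09108 m
A 0.44 × 2.4×10⁻⁴ × 230 = 0.024288 m
A 460–1330 m: 1.8×10⁻⁴ × 870 × 0.45 = 0.07047 m
A total: 0.185838 m
B 2.2×10⁻⁴ × 200 × 0.27 = 0.01188 m
B 640 × 1.1×10⁻⁴ × 0.68 = 0.047872 m
B total: 0.059752 m
Difference: 0.185838 − 0.059752 = 0.126086 m

Δh_A ≈ 190 mm, Δh_B ≈ 60 mm; difference ≈ 130 mm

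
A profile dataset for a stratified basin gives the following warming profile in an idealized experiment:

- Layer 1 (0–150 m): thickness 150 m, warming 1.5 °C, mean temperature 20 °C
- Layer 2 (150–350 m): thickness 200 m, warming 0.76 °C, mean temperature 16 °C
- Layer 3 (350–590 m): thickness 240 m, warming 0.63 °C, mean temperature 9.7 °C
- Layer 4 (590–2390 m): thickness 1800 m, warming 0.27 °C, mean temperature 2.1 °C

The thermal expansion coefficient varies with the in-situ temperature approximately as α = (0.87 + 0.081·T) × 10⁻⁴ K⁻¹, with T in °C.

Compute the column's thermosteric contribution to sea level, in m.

Layer 1: α = (0.87 + 0.081×20)×10⁻⁴ = 2.49×10⁻⁴ K⁻¹
Layer 2: α = (0.87 + 0.081×16)×10⁻⁴ = 2.166×10⁻⁴ K⁻¹
Layer 3: α = (0.87 + 0.081×9.7)×10⁻⁴ = 1.6557×10⁻⁴ K⁻¹
Layer 4: α = (0.87 + 0.081×2.1)×10⁻⁴ = 1.0401×10⁻⁴ K⁻¹
2.49×10⁻⁴ × 1.5 × 150 = 0.056025 m
200 × 0.76 × 2.166×10⁻⁴ = 0.0329232 m
350–590 m: 0.63 × 1.6557×10⁻⁴ × 240 = 0.025034184 m
1800 × 0.27 × 1.0401×10⁻⁴ = 0.05054886 m
Δh = 0.056025 + 0.0329232 + 0.025034184 + 0.05054886 = 0.164531244 m

0.16 m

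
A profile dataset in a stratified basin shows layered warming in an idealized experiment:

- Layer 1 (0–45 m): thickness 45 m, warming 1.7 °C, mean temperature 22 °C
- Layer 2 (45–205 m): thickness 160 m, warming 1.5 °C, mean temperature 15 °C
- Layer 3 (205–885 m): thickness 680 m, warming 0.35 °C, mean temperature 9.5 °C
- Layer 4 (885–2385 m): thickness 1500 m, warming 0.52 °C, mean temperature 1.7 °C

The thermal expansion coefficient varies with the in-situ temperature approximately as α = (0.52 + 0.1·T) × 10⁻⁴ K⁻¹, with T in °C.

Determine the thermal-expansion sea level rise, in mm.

Layer 1: α = (0.52 + 0.1×22)×10⁻⁴ = 2.72×10⁻⁴ K⁻¹
Layer 2: α = (0.52 + 0.1×15)×10⁻⁴ = 2.02×10⁻⁴ K⁻¹
Layer 3: α = (0.52 + 0.1×9.5)×10⁻⁴ = 1.47×10⁻⁴ K⁻¹
Layer 4: α = (0.52 + 0.1×1.7)×10⁻⁴ = 0.69×10⁻⁴ K⁻¹
Layer 1: 45 × 2.72×10⁻⁴ × 1.7 = 0.020808 m
Layer 2: 2.02×10⁻⁴ × 160 × 1.5 = 0.04848 m
Layer 3: 1.47×10⁻⁴ × 0.35 × 680 = 0.034986 m
1500 × 0.69×10⁻⁴ × 0.52 = 0.05382 m
Δh = 0.020808 + 0.04848 + 0.034986 + 0.05382 = 0.158094 m

Δh ≈ 158 mm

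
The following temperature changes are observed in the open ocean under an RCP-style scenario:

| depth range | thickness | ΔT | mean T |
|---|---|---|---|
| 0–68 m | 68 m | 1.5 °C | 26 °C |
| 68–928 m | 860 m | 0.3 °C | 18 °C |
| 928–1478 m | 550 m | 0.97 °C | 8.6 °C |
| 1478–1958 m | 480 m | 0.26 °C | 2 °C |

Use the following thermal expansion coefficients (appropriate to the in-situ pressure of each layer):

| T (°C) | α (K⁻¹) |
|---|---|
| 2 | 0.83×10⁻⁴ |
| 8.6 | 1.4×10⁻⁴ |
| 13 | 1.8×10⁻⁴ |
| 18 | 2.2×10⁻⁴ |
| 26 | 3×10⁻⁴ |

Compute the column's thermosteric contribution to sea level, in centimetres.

Δh = 17.2 cm

Layer 1 at 26 °C → α = 3×10⁻⁴ K⁻¹
Layer 2 at 18 °C → α = 2.2×10⁻⁴ K⁻¹
Layer 3 at 8.6 °C → α = 1.4×10⁻⁴ K⁻¹
Layer 4 at 2 °C → α = 0.83×10⁻⁴ K⁻¹
0–68 m: 1.5 × 3×10⁻⁴ × 68 = 0.03060 m
860 × 2.2×10⁻⁴ × 0.3 = 0.05676 m
1.4×10⁻⁴ × 550 × 0.97 = 0.07469 m
Layer 4: 0.83×10⁻⁴ × 0.26 × 480 = 0.0103584 m
Δh = 0.03060 + 0.05676 + 0.07469 + 0.0103584 = 0.1724084 m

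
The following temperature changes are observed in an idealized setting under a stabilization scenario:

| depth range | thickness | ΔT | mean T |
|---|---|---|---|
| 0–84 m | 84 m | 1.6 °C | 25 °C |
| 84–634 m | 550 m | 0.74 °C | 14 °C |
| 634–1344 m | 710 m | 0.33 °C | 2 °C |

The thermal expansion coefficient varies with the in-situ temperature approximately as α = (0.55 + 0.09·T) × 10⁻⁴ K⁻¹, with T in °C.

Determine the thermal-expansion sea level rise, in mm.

Layer 1: α = (0.55 + 0.09×25)×10⁻⁴ = 2.8×10⁻⁴ K⁻¹
Layer 2: α = (0.55 + 0.09×14)×10⁻⁴ = 1.81×10⁻⁴ K⁻¹
Layer 3: α = (0.55 + 0.09×2)×10⁻⁴ = 0.73×10⁻⁴ K⁻¹
0–84 m: 84 × 2.8×10⁻⁴ × 1.6 = 0.037632 m
84–634 m: 0.74 × 550 × 1.81×10⁻⁴ = 0.073667 m
0.73×10⁻⁴ × 0.33 × 710 = 0.0171039 m
Δh = 0.037632 + 0.073667 + 0.0171039 = 0.1284029 m ≈ 128 mm

128 mm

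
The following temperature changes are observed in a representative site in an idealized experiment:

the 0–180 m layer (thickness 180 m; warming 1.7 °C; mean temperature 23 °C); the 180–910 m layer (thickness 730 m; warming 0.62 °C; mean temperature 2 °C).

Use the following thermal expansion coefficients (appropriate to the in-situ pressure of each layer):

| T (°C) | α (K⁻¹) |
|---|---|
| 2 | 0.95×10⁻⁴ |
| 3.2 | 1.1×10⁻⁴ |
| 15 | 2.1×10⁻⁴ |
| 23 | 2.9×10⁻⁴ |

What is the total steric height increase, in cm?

Δh ≈ 13 cm

Layer 1 at 23 °C → α = 2.9×10⁻⁴ K⁻¹
Layer 2 at 2 °C → α = 0.95×10⁻⁴ K⁻¹
Layer 1: 180 × 1.7 × 2.9×10⁻⁴ = 0.08874 m
180–910 m: 0.95×10⁻⁴ × 0.62 × 730 = 0.042997 m
Δh = 0.08874 + 0.042997 = 0.131737 m ≈ 13 cm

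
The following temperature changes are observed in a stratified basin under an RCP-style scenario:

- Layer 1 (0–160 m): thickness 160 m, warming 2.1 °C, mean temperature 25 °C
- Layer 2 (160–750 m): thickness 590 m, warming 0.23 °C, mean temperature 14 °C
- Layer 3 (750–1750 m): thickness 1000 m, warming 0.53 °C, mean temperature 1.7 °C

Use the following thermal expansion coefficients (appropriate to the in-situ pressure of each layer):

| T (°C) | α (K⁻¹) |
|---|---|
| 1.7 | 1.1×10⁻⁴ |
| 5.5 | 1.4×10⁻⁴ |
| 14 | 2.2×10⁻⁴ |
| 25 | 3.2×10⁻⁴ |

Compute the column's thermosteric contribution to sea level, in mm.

Layer 1 at 25 °C → α = 3.2×10⁻⁴ K⁻¹
Layer 2 at 14 °C → α = 2.2×10⁻⁴ K⁻¹
Layer 3 at 1.7 °C → α = 1.1×10⁻⁴ K⁻¹
160 × 2.1 × 3.2×10⁻⁴ = 0.10752 m
Layer 2: 590 × 2.2×10⁻⁴ × 0.23 = 0.029854 m
0.53 × 1.1×10⁻⁴ × 1000 = 0.05830 m
Δh = 0.10752 + 0.029854 + 0.05830 = 0.195674 m

200 mm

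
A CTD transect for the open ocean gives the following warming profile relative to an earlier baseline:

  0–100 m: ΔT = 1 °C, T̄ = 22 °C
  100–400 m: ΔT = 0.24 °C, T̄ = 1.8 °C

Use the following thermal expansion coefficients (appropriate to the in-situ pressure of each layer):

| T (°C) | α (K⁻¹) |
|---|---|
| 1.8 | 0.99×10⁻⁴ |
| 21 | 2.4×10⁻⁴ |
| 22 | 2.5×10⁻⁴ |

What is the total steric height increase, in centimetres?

Layer 1 at 22 °C → α = 2.5×10⁻⁴ K⁻¹
Layer 2 at 1.8 °C → α = 0.99×10⁻⁴ K⁻¹
0–100 m: 2.5×10⁻⁴ × 1 × 100 = 0.02500 m
Layer 2: 300 × 0.24 × 0.99×10⁻⁴ = 0.007128 m
Δh = 0.02500 + 0.007128 = 0.032128 m ≈ 3.2 cm

Δh ≈ 3.2 cm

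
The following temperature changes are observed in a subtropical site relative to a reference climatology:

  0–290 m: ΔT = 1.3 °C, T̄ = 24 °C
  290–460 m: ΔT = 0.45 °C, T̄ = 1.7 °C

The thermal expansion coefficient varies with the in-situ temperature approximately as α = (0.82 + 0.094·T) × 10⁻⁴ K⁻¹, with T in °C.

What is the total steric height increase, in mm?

123 mm

Layer 1: α = (0.82 + 0.094×24)×10⁻⁴ = 3.076×10⁻⁴ K⁻¹
Layer 2: α = (0.82 + 0.094×1.7)×10⁻⁴ = 0.9798×10⁻⁴ K⁻¹
290 × 3.076×10⁻⁴ × 1.3 = 0.1159652 m
Layer 2: 0.9798×10⁻⁴ × 170 × 0.45 = 0.00749547 m
Δh = 0.1159652 + 0.00749547 = 0.12346067 m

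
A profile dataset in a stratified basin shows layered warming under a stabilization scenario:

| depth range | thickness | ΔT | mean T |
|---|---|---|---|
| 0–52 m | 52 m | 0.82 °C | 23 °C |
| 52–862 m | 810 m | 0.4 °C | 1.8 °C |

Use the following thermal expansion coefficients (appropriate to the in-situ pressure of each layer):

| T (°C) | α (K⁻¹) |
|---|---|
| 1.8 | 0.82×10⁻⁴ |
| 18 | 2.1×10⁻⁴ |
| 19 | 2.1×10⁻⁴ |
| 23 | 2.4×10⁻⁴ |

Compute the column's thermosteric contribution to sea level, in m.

Layer 1 at 23 °C → α = 2.4×10⁻⁴ K⁻¹
Layer 2 at 1.8 °C → α = 0.82×10⁻⁴ K⁻¹
52 × 2.4×10⁻⁴ × 0.82 = 0.0102336 m
52–862 m: 0.82×10⁻⁴ × 810 × 0.4 = 0.026568 m
Δh = 0.0102336 + 0.026568 = 0.0368016 m ≈ 0.0368 m

about 0.0368 m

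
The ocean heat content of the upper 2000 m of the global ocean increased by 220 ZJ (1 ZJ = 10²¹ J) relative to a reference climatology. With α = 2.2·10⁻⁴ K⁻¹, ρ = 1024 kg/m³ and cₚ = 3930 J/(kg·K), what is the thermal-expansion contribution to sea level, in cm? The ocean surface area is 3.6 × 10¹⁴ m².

about 3.3 cm

Per unit area: Q = 220×10²¹ / (3.6×10¹⁴) ≈ 6.111×10⁸ J/m²
Δh = αQ/(ρcₚ) = 2.2×10⁻⁴ × 6.111×10⁸ / (1024 × 3930) ≈ 0.033407 m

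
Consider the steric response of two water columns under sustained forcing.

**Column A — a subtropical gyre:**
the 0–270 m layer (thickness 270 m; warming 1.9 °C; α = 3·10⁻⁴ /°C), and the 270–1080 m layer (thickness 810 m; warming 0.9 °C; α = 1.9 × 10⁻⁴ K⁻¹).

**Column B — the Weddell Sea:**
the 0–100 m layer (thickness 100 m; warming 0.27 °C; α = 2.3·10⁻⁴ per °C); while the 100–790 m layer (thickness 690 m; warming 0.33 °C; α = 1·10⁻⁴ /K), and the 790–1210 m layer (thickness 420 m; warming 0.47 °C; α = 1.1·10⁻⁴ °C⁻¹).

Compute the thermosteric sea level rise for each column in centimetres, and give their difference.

Δh_A ≈ 29 cm, Δh_B ≈ 5.1 cm; difference ≈ 24 cm

A 3×10⁻⁴ × 270 × 1.9 = 0.15390 m
A 270–1080 m: 1.9×10⁻⁴ × 0.9 × 810 = 0.13851 m
A total: 0.29241 m
B 0–100 m: 100 × 0.27 × 2.3×10⁻⁴ = 0.00621 m
B 1×10⁻⁴ × 690 × 0.33 = 0.02277 m
B 0.47 × 1.1×10⁻⁴ × 420 = 0.021714 m
B total: 0.050694 m
Difference: 0.29241 − 0.050694 = 0.241716 m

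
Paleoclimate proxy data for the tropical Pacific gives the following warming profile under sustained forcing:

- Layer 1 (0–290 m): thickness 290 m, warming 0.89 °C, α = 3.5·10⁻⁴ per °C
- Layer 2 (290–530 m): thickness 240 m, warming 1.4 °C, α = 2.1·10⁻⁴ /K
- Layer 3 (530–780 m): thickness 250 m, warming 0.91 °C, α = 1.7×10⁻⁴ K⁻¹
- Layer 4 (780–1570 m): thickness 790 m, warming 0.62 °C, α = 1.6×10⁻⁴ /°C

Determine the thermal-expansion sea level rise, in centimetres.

Layer 1: 3.5×10⁻⁴ × 0.89 × 290 = 0.090335 m
Layer 2: 2.1×10⁻⁴ × 1.4 × 240 = 0.07056 m
250 × 0.91 × 1.7×10⁻⁴ = 0.038675 m
780–1570 m: 0.62 × 790 × 1.6×10⁻⁴ = 0.078368 m
Δh = 0.090335 + 0.07056 + 0.038675 + 0.078368 = 0.277938 m ≈ 28 cm

28 cm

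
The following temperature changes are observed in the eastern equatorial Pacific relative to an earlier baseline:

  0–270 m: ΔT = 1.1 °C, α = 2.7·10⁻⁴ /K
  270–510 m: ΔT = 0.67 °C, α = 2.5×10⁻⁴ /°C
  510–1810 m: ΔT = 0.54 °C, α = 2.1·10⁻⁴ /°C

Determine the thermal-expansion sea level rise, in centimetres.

Layer 1: 270 × 1.1 × 2.7×10⁻⁴ = 0.08019 m
0.67 × 240 × 2.5×10⁻⁴ = 0.04020 m
0.54 × 2.1×10⁻⁴ × 1300 = 0.14742 m
Δh = 0.08019 + 0.04020 + 0.14742 = 0.26781 m

Δh = 26.8 cm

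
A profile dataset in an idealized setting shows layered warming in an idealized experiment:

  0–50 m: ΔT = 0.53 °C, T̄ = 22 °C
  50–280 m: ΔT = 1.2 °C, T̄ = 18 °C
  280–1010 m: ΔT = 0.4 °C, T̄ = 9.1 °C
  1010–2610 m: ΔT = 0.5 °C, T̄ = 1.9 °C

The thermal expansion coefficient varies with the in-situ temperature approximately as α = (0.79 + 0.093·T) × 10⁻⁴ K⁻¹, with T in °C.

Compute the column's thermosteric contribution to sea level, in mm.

Layer 1: α = (0.79 + 0.093×22)×10⁻⁴ = 2.836×10⁻⁴ K⁻¹
Layer 2: α = (0.79 + 0.093×18)×10⁻⁴ = 2.464×10⁻⁴ K⁻¹
Layer 3: α = (0.79 + 0.093×9.1)×10⁻⁴ = 1.6363×10⁻⁴ K⁻¹
Layer 4: α = (0.79 + 0.093×1.9)×10⁻⁴ = 0.9667×10⁻⁴ K⁻¹
Layer 1: 2.836×10⁻⁴ × 0.53 × 50 = 0.0075154 m
Layer 2: 1.2 × 230 × 2.464×10⁻⁴ = 0.0680064 m
280–1010 m: 730 × 1.6363×10⁻⁴ × 0.4 = 0.04777996 m
1600 × 0.5 × 0.9667×10⁻⁴ = 0.077336 m
Δh = 0.0075154 + 0.0680064 + 0.04777996 + 0.077336 = 0.20063776 m ≈ 201 mm

201 mm of thermosteric rise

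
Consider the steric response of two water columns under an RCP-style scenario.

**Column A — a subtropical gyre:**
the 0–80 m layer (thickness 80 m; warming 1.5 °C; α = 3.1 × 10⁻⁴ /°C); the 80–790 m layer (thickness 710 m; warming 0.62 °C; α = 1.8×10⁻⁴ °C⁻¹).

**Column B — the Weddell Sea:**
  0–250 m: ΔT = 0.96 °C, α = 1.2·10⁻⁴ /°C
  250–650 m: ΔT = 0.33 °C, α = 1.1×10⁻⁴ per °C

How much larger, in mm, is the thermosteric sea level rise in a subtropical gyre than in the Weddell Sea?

Δh_A − Δh_B ≈ 73 mm

A Layer 1: 1.5 × 3.1×10⁻⁴ × 80 = 0.03720 m
A Layer 2: 0.62 × 710 × 1.8×10⁻⁴ = 0.079236 m
A total: 0.116436 m
B 0.96 × 250 × 1.2×10⁻⁴ = 0.02880 m
B Layer 2: 1.1×10⁻⁴ × 0.33 × 400 = 0.01452 m
B total: 0.04332 m
Difference: 0.116436 − 0.04332 = 0.073116 m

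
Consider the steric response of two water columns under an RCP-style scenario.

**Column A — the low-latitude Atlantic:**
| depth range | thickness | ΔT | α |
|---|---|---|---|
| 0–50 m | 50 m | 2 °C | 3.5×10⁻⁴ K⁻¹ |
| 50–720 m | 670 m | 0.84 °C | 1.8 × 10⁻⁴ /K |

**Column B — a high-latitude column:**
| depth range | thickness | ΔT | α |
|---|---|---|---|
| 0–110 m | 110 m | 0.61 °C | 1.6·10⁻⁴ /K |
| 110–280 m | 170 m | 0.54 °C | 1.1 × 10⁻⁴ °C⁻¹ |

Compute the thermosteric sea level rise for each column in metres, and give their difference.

Δh_A ≈ 0.14 m, Δh_B ≈ 0.021 m; difference ≈ 0.12 m

A Layer 1: 2 × 50 × 3.5×10⁻⁴ = 0.03500 m
A 50–720 m: 670 × 0.84 × 1.8×10⁻⁴ = 0.101304 m
A total: 0.136304 m
B Layer 1: 0.61 × 1.6×10⁻⁴ × 110 = 0.010736 m
B 110–280 m: 0.54 × 1.1×10⁻⁴ × 170 = 0.010098 m
B total: 0.020834 m
Difference: 0.136304 − 0.020834 = 0.11547 m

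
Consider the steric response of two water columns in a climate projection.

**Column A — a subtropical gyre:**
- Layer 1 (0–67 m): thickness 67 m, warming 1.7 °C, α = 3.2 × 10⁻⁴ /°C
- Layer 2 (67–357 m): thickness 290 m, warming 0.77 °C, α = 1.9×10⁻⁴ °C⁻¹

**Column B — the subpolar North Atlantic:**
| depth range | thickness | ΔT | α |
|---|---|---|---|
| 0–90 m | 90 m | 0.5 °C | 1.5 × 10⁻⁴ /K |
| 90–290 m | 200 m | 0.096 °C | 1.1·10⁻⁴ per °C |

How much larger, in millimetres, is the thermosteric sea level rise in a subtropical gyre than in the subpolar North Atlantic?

A 0–67 m: 67 × 3.2×10⁻⁴ × 1.7 = 0.036448 m
A 67–357 m: 1.9×10⁻⁴ × 290 × 0.77 = 0.042427 m
A total: 0.078875 m
B 0–90 m: 0.5 × 90 × 1.5×10⁻⁴ = 0.00675 m
B 90–290 m: 0.096 × 200 × 1.1×10⁻⁴ = 0.002112 m
B total: 0.008862 m
Difference: 0.078875 − 0.008862 = 0.070013 m

70 mm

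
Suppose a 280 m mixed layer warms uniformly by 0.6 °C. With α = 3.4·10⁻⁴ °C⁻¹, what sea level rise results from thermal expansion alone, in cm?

Δh ≈ 5.71 cm

Δh = αΔT·H = 3.4×10⁻⁴ × 0.6 × 280 = 0.05712 m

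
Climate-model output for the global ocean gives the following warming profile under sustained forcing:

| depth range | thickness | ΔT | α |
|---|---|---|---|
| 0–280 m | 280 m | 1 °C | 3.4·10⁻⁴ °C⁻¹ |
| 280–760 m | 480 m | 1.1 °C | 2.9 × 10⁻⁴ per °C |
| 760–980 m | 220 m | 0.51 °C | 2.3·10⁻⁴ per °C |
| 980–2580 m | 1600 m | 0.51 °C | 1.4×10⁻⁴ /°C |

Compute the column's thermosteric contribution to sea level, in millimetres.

Layer 1: 280 × 3.4×10⁻⁴ × 1 = 0.09520 m
280–760 m: 2.9×10⁻⁴ × 480 × 1.1 = 0.15312 m
Layer 3: 220 × 2.3×10⁻⁴ × 0.51 = 0.025806 m
Layer 4: 0.51 × 1600 × 1.4×10⁻⁴ = 0.11424 m
Δh = 0.09520 + 0.15312 + 0.025806 + 0.11424 = 0.388366 m ≈ 388 mm

Δh ≈ 388 mm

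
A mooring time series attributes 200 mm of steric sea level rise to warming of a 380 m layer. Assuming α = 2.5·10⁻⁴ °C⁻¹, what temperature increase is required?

ΔT = Δh/(αH) = 0.2 / (2.5×10⁻⁴ × 380) ≈ 2.105 K

ΔT ≈ 2.1 K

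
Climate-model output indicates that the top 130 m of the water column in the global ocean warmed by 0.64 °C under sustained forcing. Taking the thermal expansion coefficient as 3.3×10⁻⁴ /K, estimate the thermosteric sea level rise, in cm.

2.75 cm

Δh = αΔT·H = 3.3×10⁻⁴ × 0.64 × 130 = 0.027456 m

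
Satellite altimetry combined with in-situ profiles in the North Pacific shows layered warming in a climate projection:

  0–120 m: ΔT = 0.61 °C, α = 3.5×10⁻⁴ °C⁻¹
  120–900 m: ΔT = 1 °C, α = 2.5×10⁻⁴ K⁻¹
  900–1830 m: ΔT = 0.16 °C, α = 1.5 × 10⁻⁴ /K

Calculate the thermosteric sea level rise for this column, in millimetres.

243 mm of thermosteric rise

0–120 m: 120 × 3.5×10⁻⁴ × 0.61 = 0.02562 m
120–900 m: 780 × 1 × 2.5×10⁻⁴ = 0.19500 m
1.5×10⁻⁴ × 0.16 × 930 = 0.02232 m
Δh = 0.02562 + 0.19500 + 0.02232 = 0.24294 m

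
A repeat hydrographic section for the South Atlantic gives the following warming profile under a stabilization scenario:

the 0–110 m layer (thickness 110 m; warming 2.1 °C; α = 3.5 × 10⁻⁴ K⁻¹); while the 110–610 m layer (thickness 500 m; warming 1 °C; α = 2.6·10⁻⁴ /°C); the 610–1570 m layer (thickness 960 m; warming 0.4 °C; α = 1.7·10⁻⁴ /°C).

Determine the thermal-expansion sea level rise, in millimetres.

Δh ≈ 276 mm

0–110 m: 110 × 2.1 × 3.5×10⁻⁴ = 0.08085 m
110–610 m: 500 × 2.6×10⁻⁴ × 1 = 0.13000 m
Layer 3: 1.7×10⁻⁴ × 960 × 0.4 = 0.06528 m
Δh = 0.08085 + 0.13000 + 0.06528 = 0.27613 m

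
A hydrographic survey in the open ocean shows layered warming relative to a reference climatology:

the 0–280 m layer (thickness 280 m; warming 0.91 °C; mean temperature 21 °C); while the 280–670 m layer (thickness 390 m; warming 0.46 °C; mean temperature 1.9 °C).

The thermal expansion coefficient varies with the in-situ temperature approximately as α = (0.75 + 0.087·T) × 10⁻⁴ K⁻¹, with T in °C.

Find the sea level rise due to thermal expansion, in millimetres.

Layer 1: α = (0.75 + 0.087×21)×10⁻⁴ = 2.577×10⁻⁴ K⁻¹
Layer 2: α = (0.75 + 0.087×1.9)×10⁻⁴ = 0.9153×10⁻⁴ K⁻¹
0–280 m: 2.577×10⁻⁴ × 280 × 0.91 = 0.06566196 m
Layer 2: 0.46 × 390 × 0.9153×10⁻⁴ = 0.016420482 m
Δh = 0.06566196 + 0.016420482 = 0.082082442 m ≈ 82.1 mm

Δh ≈ 82.1 mm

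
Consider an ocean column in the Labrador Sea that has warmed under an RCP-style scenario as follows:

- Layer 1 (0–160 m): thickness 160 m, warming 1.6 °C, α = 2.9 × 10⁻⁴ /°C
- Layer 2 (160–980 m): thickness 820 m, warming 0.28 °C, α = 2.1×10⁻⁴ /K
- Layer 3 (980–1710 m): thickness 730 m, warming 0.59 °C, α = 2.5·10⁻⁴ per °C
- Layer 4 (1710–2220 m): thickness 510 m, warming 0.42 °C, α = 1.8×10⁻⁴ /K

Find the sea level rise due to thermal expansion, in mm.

160 × 1.6 × 2.9×10⁻⁴ = 0.07424 m
160–980 m: 2.1×10⁻⁴ × 820 × 0.28 = 0.048216 m
730 × 2.5×10⁻⁴ × 0.59 = 0.107675 m
1710–2220 m: 510 × 1.8×10⁻⁴ × 0.42 = 0.038556 m
Δh = 0.07424 + 0.048216 + 0.107675 + 0.038556 = 0.268687 m ≈ 269 mm

269 mm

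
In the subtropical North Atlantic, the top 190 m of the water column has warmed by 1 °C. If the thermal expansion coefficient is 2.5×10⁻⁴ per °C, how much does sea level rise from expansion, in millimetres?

Δh ≈ 47.5 mm

Δh = αΔT·H = 2.5×10⁻⁴ × 1 × 190 = 0.04750 m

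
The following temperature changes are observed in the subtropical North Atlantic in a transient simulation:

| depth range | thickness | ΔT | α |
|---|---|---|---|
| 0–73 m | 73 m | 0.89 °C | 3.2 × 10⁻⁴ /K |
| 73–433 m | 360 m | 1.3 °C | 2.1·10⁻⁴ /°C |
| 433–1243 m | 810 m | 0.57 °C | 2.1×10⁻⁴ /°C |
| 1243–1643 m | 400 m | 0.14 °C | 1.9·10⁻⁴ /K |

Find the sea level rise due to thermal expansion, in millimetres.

0–73 m: 3.2×10⁻⁴ × 73 × 0.89 = 0.0207904 m
Layer 2: 1.3 × 360 × 2.1×10⁻⁴ = 0.09828 m
810 × 2.1×10⁻⁴ × 0.57 = 0.096957 m
400 × 1.9×10⁻⁴ × 0.14 = 0.01064 m
Δh = 0.0207904 + 0.09828 + 0.096957 + 0.01064 = 0.2266674 m

227 mm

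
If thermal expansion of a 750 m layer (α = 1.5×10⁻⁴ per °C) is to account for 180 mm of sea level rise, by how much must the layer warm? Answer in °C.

ΔT = Δh/(αH) = 0.18 / (1.5×10⁻⁴ × 750) = 1.600 °C

1.60 °C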